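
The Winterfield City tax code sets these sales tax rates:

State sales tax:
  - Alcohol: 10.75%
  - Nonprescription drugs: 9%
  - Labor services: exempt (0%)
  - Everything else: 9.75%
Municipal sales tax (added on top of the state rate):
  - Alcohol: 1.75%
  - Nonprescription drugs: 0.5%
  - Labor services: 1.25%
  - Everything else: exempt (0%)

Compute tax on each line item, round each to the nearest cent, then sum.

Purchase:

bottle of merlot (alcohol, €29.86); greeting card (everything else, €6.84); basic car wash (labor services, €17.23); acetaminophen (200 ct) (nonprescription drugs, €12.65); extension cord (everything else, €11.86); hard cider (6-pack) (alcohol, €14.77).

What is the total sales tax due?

€8.83

Bottle of merlot €29.86: alcohol → 10.75% + 1.75% municipal = 12.5% → €3.73
Greeting card €6.84: everything else → 9.75% + 0% municipal = 9.75% → €0.67
Basic car wash €17.23: labor services → 0% + 1.25% municipal = 1.25% → €0.22
Acetaminophen (200 ct) €12.65: nonprescription drugs → 9% + 0.5% municipal = 9.5% → €1.20
Extension cord €11.86: everything else → 9.75% + 0% municipal = 9.75% → €1.16
Hard cider (6-pack) €14.77: alcohol → 10.75% + 1.75% municipal = 12.5% → €1.85
Total tax = €3.73 + €0.67 + €0.22 + €1.20 + €1.16 + €1.85 = €8.83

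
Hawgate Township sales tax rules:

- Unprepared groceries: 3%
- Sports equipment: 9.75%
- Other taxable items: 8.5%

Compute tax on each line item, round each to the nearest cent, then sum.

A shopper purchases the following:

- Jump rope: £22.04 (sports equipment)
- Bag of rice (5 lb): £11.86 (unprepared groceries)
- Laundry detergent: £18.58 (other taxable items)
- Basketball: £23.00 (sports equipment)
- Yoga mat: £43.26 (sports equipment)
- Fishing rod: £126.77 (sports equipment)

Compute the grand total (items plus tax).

Jump rope £22.04: sports equipment → 9.75% → £2.15
Bag of rice (5 lb) £11.86: unprepared groceries → 3% → £0.36
Laundry detergent £18.58: other taxable items → 8.5% → £1.58
Basketball £23.00: sports equipment → 9.75% → £2.24
Yoga mat £43.26: sports equipment → 9.75% → £4.22
Fishing rod £126.77: sports equipment → 9.75% → £12.36
Subtotal = £245.51; tax = £22.91; total due = £268.42

£268.42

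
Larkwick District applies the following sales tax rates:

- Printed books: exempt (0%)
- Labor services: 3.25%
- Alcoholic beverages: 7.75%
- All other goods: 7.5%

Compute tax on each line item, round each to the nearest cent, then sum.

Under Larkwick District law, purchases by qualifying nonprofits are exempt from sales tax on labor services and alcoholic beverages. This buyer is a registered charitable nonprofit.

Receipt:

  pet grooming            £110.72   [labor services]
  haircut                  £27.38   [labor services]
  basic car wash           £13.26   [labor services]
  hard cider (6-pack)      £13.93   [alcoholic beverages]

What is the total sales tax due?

£0.00

Pet grooming £110.72: labor services, buyer-exempt → 0% → £0.00
Haircut £27.38: labor services, buyer-exempt → 0% → £0.00
Basic car wash £13.26: labor services, buyer-exempt → 0% → £0.00
Hard cider (6-pack) £13.93: alcoholic beverages, buyer-exempt → 0% → £0.00
Total tax = £0.00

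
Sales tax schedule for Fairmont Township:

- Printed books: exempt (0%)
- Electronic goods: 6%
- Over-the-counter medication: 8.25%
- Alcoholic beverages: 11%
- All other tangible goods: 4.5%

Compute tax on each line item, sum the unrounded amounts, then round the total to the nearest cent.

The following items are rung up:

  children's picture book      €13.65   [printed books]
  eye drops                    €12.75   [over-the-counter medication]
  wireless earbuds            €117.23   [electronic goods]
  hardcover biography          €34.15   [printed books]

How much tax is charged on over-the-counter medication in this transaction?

Eye drops €12.75: over-the-counter medication → 8.25% → €1.051875
Tax on over-the-counter medication: unrounded sum = €1.051875 → €1.05

€1.05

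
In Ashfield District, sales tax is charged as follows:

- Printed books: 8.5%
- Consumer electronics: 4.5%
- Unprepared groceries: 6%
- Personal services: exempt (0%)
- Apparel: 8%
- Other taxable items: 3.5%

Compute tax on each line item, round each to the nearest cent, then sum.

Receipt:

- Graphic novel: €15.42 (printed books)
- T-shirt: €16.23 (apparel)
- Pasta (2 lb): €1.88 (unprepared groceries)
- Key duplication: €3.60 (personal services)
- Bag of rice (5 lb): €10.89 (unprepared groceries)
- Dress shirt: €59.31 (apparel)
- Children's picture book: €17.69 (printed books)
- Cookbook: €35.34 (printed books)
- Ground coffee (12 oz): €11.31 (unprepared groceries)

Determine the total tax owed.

Graphic novel €15.42: printed books → 8.5% → €1.31
T-shirt €16.23: apparel → 8% → €1.30
Pasta (2 lb) €1.88: unprepared groceries → 6% → €0.11
Key duplication €3.60: personal services → 0% → €0.00
Bag of rice (5 lb) €10.89: unprepared groceries → 6% → €0.65
Dress shirt €59.31: apparel → 8% → €4.74
Children's picture book €17.69: printed books → 8.5% → €1.50
Cookbook €35.34: printed books → 8.5% → €3.00
Ground coffee (12 oz) €11.31: unprepared groceries → 6% → €0.68
Total tax = €1.31 + €1.30 + €0.11 + €0.65 + €4.74 + €1.50 + €3.00 + €0.68 = €13.29

€13.29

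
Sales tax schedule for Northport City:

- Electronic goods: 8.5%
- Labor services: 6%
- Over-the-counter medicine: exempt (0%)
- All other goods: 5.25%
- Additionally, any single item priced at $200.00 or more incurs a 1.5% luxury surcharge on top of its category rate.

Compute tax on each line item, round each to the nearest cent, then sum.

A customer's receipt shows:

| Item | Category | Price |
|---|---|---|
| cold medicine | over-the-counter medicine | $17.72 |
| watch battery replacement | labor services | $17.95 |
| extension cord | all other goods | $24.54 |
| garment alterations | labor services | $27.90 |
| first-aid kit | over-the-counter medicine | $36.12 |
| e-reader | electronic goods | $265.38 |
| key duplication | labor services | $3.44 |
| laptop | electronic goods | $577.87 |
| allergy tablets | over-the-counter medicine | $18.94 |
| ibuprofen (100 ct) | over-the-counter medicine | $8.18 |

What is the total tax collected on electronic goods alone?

$84.33

E-reader $265.38: electronic goods → 8.5% + 1.5% surcharge = 10% → $26.54
Laptop $577.87: electronic goods → 8.5% + 1.5% surcharge = 10% → $57.79
Tax on electronic goods = $26.54 + $57.79 = $84.33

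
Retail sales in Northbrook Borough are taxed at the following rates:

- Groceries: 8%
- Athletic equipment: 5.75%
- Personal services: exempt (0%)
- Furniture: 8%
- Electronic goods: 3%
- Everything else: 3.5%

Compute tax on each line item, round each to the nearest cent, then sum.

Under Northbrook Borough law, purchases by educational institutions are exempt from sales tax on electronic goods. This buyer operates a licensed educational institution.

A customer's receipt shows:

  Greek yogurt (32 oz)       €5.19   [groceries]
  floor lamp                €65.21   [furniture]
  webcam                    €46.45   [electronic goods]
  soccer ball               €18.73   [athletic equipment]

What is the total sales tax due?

Greek yogurt (32 oz) €5.19: groceries → 8% → €0.42
Floor lamp €65.21: furniture → 8% → €5.22
Webcam €46.45: electronic goods, buyer-exempt → 0% → €0.00
Soccer ball €18.73: athletic equipment → 5.75% → €1.08
Total tax = €0.42 + €5.22 + €1.08 = €6.72

€6.72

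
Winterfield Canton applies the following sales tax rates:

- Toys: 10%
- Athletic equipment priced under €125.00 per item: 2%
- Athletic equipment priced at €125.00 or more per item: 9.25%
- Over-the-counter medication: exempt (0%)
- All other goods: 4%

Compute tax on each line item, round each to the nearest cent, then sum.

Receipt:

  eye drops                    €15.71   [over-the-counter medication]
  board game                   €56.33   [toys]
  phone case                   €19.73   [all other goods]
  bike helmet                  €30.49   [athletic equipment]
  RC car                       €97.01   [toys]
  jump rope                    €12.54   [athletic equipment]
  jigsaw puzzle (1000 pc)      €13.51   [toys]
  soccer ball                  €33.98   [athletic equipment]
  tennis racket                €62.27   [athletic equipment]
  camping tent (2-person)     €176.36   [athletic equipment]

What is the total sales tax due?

Eye drops €15.71: over-the-counter medication → 0% → €0.00
Board game €56.33: toys → 10% → €5.63
Phone case €19.73: all other goods → 4% → €0.79
Bike helmet €30.49: athletic equipment, under €125.00 → 2% → €0.61
RC car €97.01: toys → 10% → €9.70
Jump rope €12.54: athletic equipment, under €125.00 → 2% → €0.25
Jigsaw puzzle (1000 pc) €13.51: toys → 10% → €1.35
Soccer ball €33.98: athletic equipment, under €125.00 → 2% → €0.68
Tennis racket €62.27: athletic equipment, under €125.00 → 2% → €1.25
Camping tent (2-person) €176.36: athletic equipment, €125.00 or more → 9.25% → €16.31
Total tax = €5.63 + €0.79 + €0.61 + €9.70 + €0.25 + €1.35 + €0.68 + €1.25 + €16.31 = €36.57

€36.57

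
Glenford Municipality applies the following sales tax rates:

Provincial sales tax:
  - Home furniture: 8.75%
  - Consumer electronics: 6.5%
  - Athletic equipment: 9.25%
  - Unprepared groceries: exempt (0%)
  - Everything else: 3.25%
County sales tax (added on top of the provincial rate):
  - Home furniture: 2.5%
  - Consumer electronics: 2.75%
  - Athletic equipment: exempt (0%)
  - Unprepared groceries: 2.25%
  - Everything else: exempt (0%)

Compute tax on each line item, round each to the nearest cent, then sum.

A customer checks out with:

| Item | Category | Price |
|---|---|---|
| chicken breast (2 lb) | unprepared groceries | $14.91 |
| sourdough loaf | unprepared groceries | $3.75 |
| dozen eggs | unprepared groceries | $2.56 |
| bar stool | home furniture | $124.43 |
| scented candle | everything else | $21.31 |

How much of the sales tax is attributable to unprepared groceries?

Chicken breast (2 lb) $14.91: unprepared groceries → 0% + 2.25% county = 2.25% → $0.34
Sourdough loaf $3.75: unprepared groceries → 0% + 2.25% county = 2.25% → $0.08
Dozen eggs $2.56: unprepared groceries → 0% + 2.25% county = 2.25% → $0.06
Tax on unprepared groceries = $0.34 + $0.08 + $0.06 = $0.48

$0.48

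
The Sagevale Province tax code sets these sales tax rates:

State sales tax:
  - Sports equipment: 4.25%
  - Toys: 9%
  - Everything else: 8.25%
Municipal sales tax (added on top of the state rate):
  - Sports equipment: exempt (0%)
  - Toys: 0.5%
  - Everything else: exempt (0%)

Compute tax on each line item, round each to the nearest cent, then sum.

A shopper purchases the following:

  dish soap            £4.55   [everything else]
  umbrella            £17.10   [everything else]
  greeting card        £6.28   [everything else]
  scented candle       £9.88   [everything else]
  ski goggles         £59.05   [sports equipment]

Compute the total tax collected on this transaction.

Dish soap £4.55: everything else → 8.25% + 0% municipal = 8.25% → £0.38
Umbrella £17.10: everything else → 8.25% + 0% municipal = 8.25% → £1.41
Greeting card £6.28: everything else → 8.25% + 0% municipal = 8.25% → £0.52
Scented candle £9.88: everything else → 8.25% + 0% municipal = 8.25% → £0.82
Ski goggles £59.05: sports equipment → 4.25% + 0% municipal = 4.25% → £2.51
Total tax = £0.38 + £1.41 + £0.52 + £0.82 + £2.51 = £5.64

£5.64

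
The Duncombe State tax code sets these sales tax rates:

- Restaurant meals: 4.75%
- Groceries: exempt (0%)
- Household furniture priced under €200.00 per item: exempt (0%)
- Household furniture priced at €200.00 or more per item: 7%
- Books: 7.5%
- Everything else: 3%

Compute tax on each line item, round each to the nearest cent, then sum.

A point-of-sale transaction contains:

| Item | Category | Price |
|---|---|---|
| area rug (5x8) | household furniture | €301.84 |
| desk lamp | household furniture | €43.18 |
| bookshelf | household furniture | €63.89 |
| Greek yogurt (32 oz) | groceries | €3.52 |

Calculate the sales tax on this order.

Area rug (5x8) €301.84: household furniture, €200.00 or more → 7% → €21.13
Desk lamp €43.18: household furniture, under €200.00 → 0% → €0.00
Bookshelf €63.89: household furniture, under €200.00 → 0% → €0.00
Greek yogurt (32 oz) €3.52: groceries → 0% → €0.00
Total tax = €21.13

€21.13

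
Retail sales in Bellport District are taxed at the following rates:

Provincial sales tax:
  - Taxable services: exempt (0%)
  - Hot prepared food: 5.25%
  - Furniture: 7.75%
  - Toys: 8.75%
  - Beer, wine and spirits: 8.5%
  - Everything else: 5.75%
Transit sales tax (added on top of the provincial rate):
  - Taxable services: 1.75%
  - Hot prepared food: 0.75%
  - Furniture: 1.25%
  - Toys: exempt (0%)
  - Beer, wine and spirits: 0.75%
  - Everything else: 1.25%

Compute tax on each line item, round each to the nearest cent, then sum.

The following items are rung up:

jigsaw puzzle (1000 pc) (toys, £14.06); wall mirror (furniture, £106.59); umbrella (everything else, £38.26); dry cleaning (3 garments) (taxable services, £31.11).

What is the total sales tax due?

£14.04

Jigsaw puzzle (1000 pc) £14.06: toys → 8.75% + 0% transit = 8.75% → £1.23
Wall mirror £106.59: furniture → 7.75% + 1.25% transit = 9% → £9.59
Umbrella £38.26: everything else → 5.75% + 1.25% transit = 7% → £2.68
Dry cleaning (3 garments) £31.11: taxable services → 0% + 1.75% transit = 1.75% → £0.54
Total tax = £1.23 + £9.59 + £2.68 + £0.54 = £14.04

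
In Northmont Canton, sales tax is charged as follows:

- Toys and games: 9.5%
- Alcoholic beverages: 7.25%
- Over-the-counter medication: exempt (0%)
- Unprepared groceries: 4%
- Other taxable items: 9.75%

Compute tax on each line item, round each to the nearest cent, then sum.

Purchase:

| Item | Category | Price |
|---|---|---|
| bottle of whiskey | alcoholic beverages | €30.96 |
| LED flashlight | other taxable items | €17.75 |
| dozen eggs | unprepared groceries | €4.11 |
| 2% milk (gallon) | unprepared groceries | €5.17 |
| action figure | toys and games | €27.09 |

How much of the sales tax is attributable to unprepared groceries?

€0.37

Dozen eggs €4.11: unprepared groceries → 4% → €0.16
2% milk (gallon) €5.17: unprepared groceries → 4% → €0.21
Tax on unprepared groceries = €0.16 + €0.21 = €0.37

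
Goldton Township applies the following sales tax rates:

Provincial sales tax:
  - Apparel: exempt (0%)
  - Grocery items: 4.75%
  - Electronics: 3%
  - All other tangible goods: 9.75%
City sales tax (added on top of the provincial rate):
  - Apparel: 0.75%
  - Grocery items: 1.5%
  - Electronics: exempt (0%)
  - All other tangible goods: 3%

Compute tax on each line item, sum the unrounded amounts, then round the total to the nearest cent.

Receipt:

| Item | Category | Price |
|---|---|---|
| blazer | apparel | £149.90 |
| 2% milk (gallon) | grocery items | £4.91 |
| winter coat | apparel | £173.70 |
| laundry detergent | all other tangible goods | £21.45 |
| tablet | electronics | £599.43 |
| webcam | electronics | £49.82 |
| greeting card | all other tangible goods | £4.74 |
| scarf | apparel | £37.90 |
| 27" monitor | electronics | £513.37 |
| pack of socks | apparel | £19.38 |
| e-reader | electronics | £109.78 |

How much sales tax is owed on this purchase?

£44.67

Blazer £149.90: apparel → 0% + 0.75% city = 0.75% → £1.12425
2% milk (gallon) £4.91: grocery items → 4.75% + 1.5% city = 6.25% → £0.306875
Winter coat £173.70: apparel → 0% + 0.75% city = 0.75% → £1.30275
Laundry detergent £21.45: all other tangible goods → 9.75% + 3% city = 12.75% → £2.734875
Tablet £599.43: electronics → 3% + 0% city = 3% → £17.9829
Webcam £49.82: electronics → 3% + 0% city = 3% → £1.4946
Greeting card £4.74: all other tangible goods → 9.75% + 3% city = 12.75% → £0.60435
Scarf £37.90: apparel → 0% + 0.75% city = 0.75% → £0.28425
27" monitor £513.37: electronics → 3% + 0% city = 3% → £15.4011
Pack of socks £19.38: apparel → 0% + 0.75% city = 0.75% → £0.14535
E-reader £109.78: electronics → 3% + 0% city = 3% → £3.2934
Unrounded tax sum = £44.6747 → £44.67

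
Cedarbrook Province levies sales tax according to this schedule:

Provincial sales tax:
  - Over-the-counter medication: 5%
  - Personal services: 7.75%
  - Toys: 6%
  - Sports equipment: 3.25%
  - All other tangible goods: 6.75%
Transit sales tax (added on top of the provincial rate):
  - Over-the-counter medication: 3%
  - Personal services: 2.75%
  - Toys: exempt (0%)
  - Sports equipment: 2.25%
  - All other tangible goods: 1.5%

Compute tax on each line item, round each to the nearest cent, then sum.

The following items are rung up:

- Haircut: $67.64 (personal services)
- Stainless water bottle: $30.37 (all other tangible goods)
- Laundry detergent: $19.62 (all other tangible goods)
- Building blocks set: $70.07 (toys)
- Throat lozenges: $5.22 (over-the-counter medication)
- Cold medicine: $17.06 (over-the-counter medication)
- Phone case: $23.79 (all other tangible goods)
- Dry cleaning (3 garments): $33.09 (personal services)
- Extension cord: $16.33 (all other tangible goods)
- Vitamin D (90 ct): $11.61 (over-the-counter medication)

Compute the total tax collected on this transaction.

Haircut $67.64: personal services → 7.75% + 2.75% transit = 10.5% → $7.10
Stainless water bottle $30.37: all other tangible goods → 6.75% + 1.5% transit = 8.25% → $2.51
Laundry detergent $19.62: all other tangible goods → 6.75% + 1.5% transit = 8.25% → $1.62
Building blocks set $70.07: toys → 6% + 0% transit = 6% → $4.20
Throat lozenges $5.22: over-the-counter medication → 5% + 3% transit = 8% → $0.42
Cold medicine $17.06: over-the-counter medication → 5% + 3% transit = 8% → $1.36
Phone case $23.79: all other tangible goods → 6.75% + 1.5% transit = 8.25% → $1.96
Dry cleaning (3 garments) $33.09: personal services → 7.75% + 2.75% transit = 10.5% → $3.47
Extension cord $16.33: all other tangible goods → 6.75% + 1.5% transit = 8.25% → $1.35
Vitamin D (90 ct) $11.61: over-the-counter medication → 5% + 3% transit = 8% → $0.93
Total tax = $7.10 + $2.51 + $1.62 + $4.20 + $0.42 + $1.36 + $1.96 + $3.47 + $1.35 + $0.93 = $24.92

$24.92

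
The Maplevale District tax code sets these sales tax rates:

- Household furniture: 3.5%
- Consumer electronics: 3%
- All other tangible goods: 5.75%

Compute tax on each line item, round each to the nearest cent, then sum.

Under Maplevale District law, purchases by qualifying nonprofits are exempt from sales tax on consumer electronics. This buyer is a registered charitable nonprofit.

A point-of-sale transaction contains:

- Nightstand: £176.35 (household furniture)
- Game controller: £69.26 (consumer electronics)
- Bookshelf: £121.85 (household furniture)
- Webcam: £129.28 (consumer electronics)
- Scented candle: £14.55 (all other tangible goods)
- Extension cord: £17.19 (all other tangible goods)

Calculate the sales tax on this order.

Nightstand £176.35: household furniture → 3.5% → £6.17
Game controller £69.26: consumer electronics, buyer-exempt → 0% → £0.00
Bookshelf £121.85: household furniture → 3.5% → £4.26
Webcam £129.28: consumer electronics, buyer-exempt → 0% → £0.00
Scented candle £14.55: all other tangible goods → 5.75% → £0.84
Extension cord £17.19: all other tangible goods → 5.75% → £0.99
Total tax = £6.17 + £4.26 + £0.84 + £0.99 = £12.26

£12.26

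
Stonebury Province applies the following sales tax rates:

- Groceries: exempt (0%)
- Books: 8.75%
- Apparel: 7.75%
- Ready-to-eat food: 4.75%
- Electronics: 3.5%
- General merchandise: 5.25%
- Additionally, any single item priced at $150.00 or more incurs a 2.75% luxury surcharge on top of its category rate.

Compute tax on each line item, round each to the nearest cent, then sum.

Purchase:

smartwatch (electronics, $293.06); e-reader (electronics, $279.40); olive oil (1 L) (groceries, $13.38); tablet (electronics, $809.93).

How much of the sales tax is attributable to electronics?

$86.40

Smartwatch $293.06: electronics → 3.5% + 2.75% surcharge = 6.25% → $18.32
E-reader $279.40: electronics → 3.5% + 2.75% surcharge = 6.25% → $17.46
Tablet $809.93: electronics → 3.5% + 2.75% surcharge = 6.25% → $50.62
Tax on electronics = $18.32 + $17.46 + $50.62 = $86.40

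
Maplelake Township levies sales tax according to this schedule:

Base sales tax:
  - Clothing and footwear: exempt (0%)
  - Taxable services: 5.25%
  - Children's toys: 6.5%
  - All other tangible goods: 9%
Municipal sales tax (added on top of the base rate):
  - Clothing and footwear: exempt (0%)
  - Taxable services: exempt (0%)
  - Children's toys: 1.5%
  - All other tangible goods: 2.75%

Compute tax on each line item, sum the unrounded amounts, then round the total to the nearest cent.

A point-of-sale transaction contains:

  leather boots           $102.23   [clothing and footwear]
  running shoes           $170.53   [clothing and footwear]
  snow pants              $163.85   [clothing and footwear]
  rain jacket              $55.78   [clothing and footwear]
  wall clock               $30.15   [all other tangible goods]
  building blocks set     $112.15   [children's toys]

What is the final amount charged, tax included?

$647.20

Leather boots $102.23: clothing and footwear → 0% + 0% municipal = 0% → $0.00
Running shoes $170.53: clothing and footwear → 0% + 0% municipal = 0% → $0.00
Snow pants $163.85: clothing and footwear → 0% + 0% municipal = 0% → $0.00
Rain jacket $55.78: clothing and footwear → 0% + 0% municipal = 0% → $0.00
Wall clock $30.15: all other tangible goods → 9% + 2.75% municipal = 11.75% → $3.542625
Building blocks set $112.15: children's toys → 6.5% + 1.5% municipal = 8% → $8.972
Subtotal = $634.69; unrounded tax = $12.514625 → $12.51; total due = $647.20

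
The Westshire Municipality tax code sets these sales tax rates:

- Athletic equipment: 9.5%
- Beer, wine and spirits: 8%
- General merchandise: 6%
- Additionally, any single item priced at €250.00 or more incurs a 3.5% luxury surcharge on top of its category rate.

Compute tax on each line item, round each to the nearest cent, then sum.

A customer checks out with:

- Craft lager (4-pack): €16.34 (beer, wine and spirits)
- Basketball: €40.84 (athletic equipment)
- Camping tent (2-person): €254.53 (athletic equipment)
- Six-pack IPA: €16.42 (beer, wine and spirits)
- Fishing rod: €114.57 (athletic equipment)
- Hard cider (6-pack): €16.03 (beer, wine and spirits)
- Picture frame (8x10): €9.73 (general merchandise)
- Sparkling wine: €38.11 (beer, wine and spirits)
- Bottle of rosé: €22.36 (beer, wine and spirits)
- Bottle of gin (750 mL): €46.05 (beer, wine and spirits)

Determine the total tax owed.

Craft lager (4-pack) €16.34: beer, wine and spirits → 8% → €1.31
Basketball €40.84: athletic equipment → 9.5% → €3.88
Camping tent (2-person) €254.53: athletic equipment → 9.5% + 3.5% surcharge = 13% → €33.09
Six-pack IPA €16.42: beer, wine and spirits → 8% → €1.31
Fishing rod €114.57: athletic equipment → 9.5% → €10.88
Hard cider (6-pack) €16.03: beer, wine and spirits → 8% → €1.28
Picture frame (8x10) €9.73: general merchandise → 6% → €0.58
Sparkling wine €38.11: beer, wine and spirits → 8% → €3.05
Bottle of rosé €22.36: beer, wine and spirits → 8% → €1.79
Bottle of gin (750 mL) €46.05: beer, wine and spirits → 8% → €3.68
Total tax = €1.31 + €3.88 + €33.09 + €1.31 + €10.88 + €1.28 + €0.58 + €3.05 + €1.79 + €3.68 = €60.85

€60.85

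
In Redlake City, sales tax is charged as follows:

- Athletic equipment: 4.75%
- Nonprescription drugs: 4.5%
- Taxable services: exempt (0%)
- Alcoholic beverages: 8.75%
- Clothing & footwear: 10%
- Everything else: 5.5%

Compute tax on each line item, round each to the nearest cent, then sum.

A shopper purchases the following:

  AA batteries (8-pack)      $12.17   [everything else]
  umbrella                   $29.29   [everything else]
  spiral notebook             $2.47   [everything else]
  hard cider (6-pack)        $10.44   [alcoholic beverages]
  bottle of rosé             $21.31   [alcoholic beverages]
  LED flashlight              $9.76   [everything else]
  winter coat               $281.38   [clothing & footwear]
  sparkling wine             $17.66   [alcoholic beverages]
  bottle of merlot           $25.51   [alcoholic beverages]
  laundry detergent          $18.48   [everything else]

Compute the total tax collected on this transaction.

AA batteries (8-pack) $12.17: everything else → 5.5% → $0.67
Umbrella $29.29: everything else → 5.5% → $1.61
Spiral notebook $2.47: everything else → 5.5% → $0.14
Hard cider (6-pack) $10.44: alcoholic beverages → 8.75% → $0.91
Bottle of rosé $21.31: alcoholic beverages → 8.75% → $1.86
LED flashlight $9.76: everything else → 5.5% → $0.54
Winter coat $281.38: clothing & footwear → 10% → $28.14
Sparkling wine $17.66: alcoholic beverages → 8.75% → $1.55
Bottle of merlot $25.51: alcoholic beverages → 8.75% → $2.23
Laundry detergent $18.48: everything else → 5.5% → $1.02
Total tax = $0.67 + $1.61 + $0.14 + $0.91 + $1.86 + $0.54 + $28.14 + $1.55 + $2.23 + $1.02 = $38.67

$38.67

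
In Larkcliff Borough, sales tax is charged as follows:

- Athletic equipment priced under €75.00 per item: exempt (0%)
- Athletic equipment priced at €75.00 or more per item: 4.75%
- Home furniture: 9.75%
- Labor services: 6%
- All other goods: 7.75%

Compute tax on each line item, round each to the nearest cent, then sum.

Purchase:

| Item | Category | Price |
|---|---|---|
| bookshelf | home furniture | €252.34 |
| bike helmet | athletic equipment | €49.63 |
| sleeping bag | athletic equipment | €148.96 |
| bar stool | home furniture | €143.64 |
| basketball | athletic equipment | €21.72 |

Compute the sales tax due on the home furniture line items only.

€38.60

Bookshelf €252.34: home furniture → 9.75% → €24.60
Bar stool €143.64: home furniture → 9.75% → €14.00
Tax on home furniture = €24.60 + €14.00 = €38.60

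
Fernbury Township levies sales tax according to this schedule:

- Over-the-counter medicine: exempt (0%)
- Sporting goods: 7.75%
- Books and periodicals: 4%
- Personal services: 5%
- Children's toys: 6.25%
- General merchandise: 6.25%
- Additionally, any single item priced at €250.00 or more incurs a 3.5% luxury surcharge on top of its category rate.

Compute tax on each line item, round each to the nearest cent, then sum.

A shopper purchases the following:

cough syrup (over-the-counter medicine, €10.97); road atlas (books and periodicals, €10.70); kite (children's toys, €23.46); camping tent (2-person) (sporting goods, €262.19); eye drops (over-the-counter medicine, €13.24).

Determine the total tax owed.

€31.40

Cough syrup €10.97: over-the-counter medicine → 0% → €0.00
Road atlas €10.70: books and periodicals → 4% → €0.43
Kite €23.46: children's toys → 6.25% → €1.47
Camping tent (2-person) €262.19: sporting goods → 7.75% + 3.5% surcharge = 11.25% → €29.50
Eye drops €13.24: over-the-counter medicine → 0% → €0.00
Total tax = €0.43 + €1.47 + €29.50 = €31.40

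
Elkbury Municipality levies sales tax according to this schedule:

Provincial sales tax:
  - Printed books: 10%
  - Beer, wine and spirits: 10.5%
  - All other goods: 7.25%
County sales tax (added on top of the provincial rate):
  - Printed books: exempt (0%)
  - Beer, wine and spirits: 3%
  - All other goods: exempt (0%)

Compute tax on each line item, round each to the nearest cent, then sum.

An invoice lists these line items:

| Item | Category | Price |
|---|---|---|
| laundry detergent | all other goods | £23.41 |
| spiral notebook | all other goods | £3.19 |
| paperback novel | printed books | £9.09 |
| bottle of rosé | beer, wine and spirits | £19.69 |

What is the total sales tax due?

£5.50

Laundry detergent £23.41: all other goods → 7.25% + 0% county = 7.25% → £1.70
Spiral notebook £3.19: all other goods → 7.25% + 0% county = 7.25% → £0.23
Paperback novel £9.09: printed books → 10% + 0% county = 10% → £0.91
Bottle of rosé £19.69: beer, wine and spirits → 10.5% + 3% county = 13.5% → £2.66
Total tax = £1.70 + £0.23 + £0.91 + £2.66 = £5.50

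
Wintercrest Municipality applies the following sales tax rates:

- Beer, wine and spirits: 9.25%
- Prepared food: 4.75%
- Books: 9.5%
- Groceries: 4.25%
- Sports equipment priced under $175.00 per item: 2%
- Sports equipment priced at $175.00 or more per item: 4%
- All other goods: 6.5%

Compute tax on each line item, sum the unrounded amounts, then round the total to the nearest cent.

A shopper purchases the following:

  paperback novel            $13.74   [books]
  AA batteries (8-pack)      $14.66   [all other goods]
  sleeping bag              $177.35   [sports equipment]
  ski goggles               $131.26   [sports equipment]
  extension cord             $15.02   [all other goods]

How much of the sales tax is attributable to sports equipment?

$9.72

Sleeping bag $177.35: sports equipment, $175.00 or more → 4% → $7.094
Ski goggles $131.26: sports equipment, under $175.00 → 2% → $2.6252
Tax on sports equipment: unrounded sum = $9.7192 → $9.72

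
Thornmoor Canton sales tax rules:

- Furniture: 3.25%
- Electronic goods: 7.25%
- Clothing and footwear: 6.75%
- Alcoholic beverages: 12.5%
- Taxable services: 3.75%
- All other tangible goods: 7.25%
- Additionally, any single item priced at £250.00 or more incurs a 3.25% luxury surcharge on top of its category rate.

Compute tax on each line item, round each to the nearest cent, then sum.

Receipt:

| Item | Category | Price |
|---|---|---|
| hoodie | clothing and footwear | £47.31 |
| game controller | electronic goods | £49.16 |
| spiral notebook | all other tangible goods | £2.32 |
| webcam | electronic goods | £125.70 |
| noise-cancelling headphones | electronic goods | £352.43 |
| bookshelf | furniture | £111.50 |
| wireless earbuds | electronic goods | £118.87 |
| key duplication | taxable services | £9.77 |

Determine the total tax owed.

£65.65

Hoodie £47.31: clothing and footwear → 6.75% → £3.19
Game controller £49.16: electronic goods → 7.25% → £3.56
Spiral notebook £2.32: all other tangible goods → 7.25% → £0.17
Webcam £125.70: electronic goods → 7.25% → £9.11
Noise-cancelling headphones £352.43: electronic goods → 7.25% + 3.25% surcharge = 10.5% → £37.01
Bookshelf £111.50: furniture → 3.25% → £3.62
Wireless earbuds £118.87: electronic goods → 7.25% → £8.62
Key duplication £9.77: taxable services → 3.75% → £0.37
Total tax = £3.19 + £3.56 + £0.17 + £9.11 + £37.01 + £3.62 + £8.62 + £0.37 = £65.65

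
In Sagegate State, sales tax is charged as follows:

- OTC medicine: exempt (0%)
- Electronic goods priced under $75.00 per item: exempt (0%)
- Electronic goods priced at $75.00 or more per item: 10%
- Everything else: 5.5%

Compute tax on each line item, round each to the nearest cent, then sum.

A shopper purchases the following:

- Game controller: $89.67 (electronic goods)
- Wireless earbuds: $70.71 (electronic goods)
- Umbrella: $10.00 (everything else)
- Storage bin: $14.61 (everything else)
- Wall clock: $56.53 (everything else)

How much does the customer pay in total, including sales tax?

Game controller $89.67: electronic goods, $75.00 or more → 10% → $8.97
Wireless earbuds $70.71: electronic goods, under $75.00 → 0% → $0.00
Umbrella $10.00: everything else → 5.5% → $0.55
Storage bin $14.61: everything else → 5.5% → $0.80
Wall clock $56.53: everything else → 5.5% → $3.11
Subtotal = $241.52; tax = $13.43; total due = $254.95

$254.95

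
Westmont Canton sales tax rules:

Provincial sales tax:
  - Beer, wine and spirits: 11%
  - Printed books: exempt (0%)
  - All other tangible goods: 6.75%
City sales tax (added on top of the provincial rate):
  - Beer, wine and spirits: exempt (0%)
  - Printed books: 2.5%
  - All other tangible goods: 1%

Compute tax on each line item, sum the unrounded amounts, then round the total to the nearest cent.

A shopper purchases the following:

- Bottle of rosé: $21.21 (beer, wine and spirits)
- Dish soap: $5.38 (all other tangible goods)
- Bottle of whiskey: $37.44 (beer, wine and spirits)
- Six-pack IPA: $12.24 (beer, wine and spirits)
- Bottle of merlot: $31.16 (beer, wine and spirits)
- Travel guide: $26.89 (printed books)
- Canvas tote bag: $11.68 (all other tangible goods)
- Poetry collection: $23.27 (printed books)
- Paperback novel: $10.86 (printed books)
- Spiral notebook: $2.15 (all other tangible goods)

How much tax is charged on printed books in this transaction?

Travel guide $26.89: printed books → 0% + 2.5% city = 2.5% → $0.67225
Poetry collection $23.27: printed books → 0% + 2.5% city = 2.5% → $0.58175
Paperback novel $10.86: printed books → 0% + 2.5% city = 2.5% → $0.2715
Tax on printed books: unrounded sum = $1.5255 → $1.53

$1.53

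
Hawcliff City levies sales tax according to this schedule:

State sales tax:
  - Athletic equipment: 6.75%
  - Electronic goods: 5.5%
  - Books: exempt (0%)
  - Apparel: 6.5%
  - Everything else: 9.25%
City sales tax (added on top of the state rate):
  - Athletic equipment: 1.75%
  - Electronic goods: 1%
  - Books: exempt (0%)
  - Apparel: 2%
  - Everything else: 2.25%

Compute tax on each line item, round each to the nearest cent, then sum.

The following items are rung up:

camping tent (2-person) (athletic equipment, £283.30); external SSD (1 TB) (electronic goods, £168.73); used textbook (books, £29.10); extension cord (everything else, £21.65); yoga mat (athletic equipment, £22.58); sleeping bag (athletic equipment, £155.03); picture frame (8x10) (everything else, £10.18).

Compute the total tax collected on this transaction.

£53.81

Camping tent (2-person) £283.30: athletic equipment → 6.75% + 1.75% city = 8.5% → £24.08
External SSD (1 TB) £168.73: electronic goods → 5.5% + 1% city = 6.5% → £10.97
Used textbook £29.10: books → 0% + 0% city = 0% → £0.00
Extension cord £21.65: everything else → 9.25% + 2.25% city = 11.5% → £2.49
Yoga mat £22.58: athletic equipment → 6.75% + 1.75% city = 8.5% → £1.92
Sleeping bag £155.03: athletic equipment → 6.75% + 1.75% city = 8.5% → £13.18
Picture frame (8x10) £10.18: everything else → 9.25% + 2.25% city = 11.5% → £1.17
Total tax = £24.08 + £10.97 + £2.49 + £1.92 + £13.18 + £1.17 = £53.81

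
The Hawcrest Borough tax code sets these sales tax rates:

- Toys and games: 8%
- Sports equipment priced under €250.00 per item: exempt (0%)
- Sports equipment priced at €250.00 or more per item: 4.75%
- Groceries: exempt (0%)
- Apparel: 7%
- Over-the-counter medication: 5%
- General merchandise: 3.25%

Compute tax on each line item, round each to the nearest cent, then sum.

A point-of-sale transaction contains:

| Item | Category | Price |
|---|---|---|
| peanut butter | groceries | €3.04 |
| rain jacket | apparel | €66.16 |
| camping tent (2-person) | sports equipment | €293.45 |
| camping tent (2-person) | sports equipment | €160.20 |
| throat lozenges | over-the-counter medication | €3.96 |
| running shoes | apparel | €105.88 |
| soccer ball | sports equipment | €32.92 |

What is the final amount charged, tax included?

€691.79

Peanut butter €3.04: groceries → 0% → €0.00
Rain jacket €66.16: apparel → 7% → €4.63
Camping tent (2-person) €293.45: sports equipment, €250.00 or more → 4.75% → €13.94
Camping tent (2-person) €160.20: sports equipment, under €250.00 → 0% → €0.00
Throat lozenges €3.96: over-the-counter medication → 5% → €0.20
Running shoes €105.88: apparel → 7% → €7.41
Soccer ball €32.92: sports equipment, under €250.00 → 0% → €0.00
Subtotal = €665.61; tax = €26.18; total due = €691.79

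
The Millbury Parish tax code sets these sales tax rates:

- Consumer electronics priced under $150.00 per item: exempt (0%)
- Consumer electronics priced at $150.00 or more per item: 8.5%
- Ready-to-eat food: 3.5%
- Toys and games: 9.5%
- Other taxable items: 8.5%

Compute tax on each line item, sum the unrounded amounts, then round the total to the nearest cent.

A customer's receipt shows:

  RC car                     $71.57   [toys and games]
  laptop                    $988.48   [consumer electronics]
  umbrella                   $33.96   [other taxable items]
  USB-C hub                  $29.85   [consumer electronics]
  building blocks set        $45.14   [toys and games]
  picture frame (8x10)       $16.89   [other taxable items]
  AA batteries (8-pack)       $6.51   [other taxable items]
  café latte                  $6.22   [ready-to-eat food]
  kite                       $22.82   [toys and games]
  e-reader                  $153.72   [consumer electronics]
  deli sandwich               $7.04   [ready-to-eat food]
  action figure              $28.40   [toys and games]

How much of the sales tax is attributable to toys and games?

$15.95

RC car $71.57: toys and games → 9.5% → $6.79915
Building blocks set $45.14: toys and games → 9.5% → $4.2883
Kite $22.82: toys and games → 9.5% → $2.1679
Action figure $28.40: toys and games → 9.5% → $2.698
Tax on toys and games: unrounded sum = $15.95335 → $15.95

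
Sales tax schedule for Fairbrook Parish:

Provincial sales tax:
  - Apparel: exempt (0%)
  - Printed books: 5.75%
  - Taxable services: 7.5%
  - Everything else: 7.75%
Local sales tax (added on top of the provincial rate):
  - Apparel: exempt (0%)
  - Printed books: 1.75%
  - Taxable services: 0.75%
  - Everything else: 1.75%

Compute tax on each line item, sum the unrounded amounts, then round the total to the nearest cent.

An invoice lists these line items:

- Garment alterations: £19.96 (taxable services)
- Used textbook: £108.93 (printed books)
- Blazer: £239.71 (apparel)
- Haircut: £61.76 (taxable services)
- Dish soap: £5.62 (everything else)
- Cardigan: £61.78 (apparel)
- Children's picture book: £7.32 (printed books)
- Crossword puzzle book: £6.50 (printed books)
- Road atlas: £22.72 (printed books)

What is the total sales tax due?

£18.19

Garment alterations £19.96: taxable services → 7.5% + 0.75% local = 8.25% → £1.6467
Used textbook £108.93: printed books → 5.75% + 1.75% local = 7.5% → £8.16975
Blazer £239.71: apparel → 0% + 0% local = 0% → £0.00
Haircut £61.76: taxable services → 7.5% + 0.75% local = 8.25% → £5.0952
Dish soap £5.62: everything else → 7.75% + 1.75% local = 9.5% → £0.5339
Cardigan £61.78: apparel → 0% + 0% local = 0% → £0.00
Children's picture book £7.32: printed books → 5.75% + 1.75% local = 7.5% → £0.549
Crossword puzzle book £6.50: printed books → 5.75% + 1.75% local = 7.5% → £0.4875
Road atlas £22.72: printed books → 5.75% + 1.75% local = 7.5% → £1.704
Unrounded tax sum = £18.18605 → £18.19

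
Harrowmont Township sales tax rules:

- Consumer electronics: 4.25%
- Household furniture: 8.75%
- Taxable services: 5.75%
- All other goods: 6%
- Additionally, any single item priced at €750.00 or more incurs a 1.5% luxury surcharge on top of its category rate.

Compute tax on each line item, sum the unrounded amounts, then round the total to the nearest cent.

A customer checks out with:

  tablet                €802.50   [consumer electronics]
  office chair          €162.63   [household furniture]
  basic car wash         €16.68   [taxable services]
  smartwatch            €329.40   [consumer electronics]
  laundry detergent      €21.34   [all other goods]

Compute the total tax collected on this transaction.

Tablet €802.50: consumer electronics → 4.25% + 1.5% surcharge = 5.75% → €46.14375
Office chair €162.63: household furniture → 8.75% → €14.230125
Basic car wash €16.68: taxable services → 5.75% → €0.9591
Smartwatch €329.40: consumer electronics → 4.25% → €13.9995
Laundry detergent €21.34: all other goods → 6% → €1.2804
Unrounded tax sum = €76.612875 → €76.61

€76.61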